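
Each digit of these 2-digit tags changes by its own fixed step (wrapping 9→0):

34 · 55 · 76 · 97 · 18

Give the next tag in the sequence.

For the first digit, +2 each step, mod 10: 3, 5, 7, 9, 1 → 3.
Second digit — +1 each step, mod 10: 4, 5, 6, 7, 8 → 9.
So the next tag is 39.

39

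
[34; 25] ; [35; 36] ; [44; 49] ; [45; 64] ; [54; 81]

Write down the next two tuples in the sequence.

First part: alternating steps +1, +9, +1, +9, …; 34, 35, 44, 45, 54 → 55 → 64.
For the second part, perfect squares: 5², 6², 7², …: 25, 36, 49, 64, 81 → 100 → 121.
So the next two tuples are [55; 100] and [64; 121].

[55; 100], [64; 121]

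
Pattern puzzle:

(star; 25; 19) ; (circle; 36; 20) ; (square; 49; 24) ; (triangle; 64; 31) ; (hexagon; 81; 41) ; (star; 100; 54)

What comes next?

Shape goes star, circle, square, triangle, hexagon, star → circle (repeats star → circle → square → triangle → hexagon).
Second coordinate: perfect squares: 5², 6², 7², …; 25, 36, 49, 64, 81, 100 → 121.
Third coordinate: differences are 1, 4, 7, … (increasing by 3 each time), so 19, 20, 24, 31, 41, 54 → 70.
So the next term is (circle; 121; 70).

(circle; 121; 70)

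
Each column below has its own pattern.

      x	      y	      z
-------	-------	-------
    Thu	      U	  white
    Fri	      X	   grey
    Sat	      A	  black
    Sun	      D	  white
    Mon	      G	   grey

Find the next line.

Column x goes Thu, Fri, Sat, Sun, Mon → Tue (runs through the weekdays Mon→Sun).
Column y goes U, X, A, D, G → J (letters move forward 3 places in the alphabet, wrapping Z→A).
Column z: repeats white → grey → black, so white, grey, black, white, grey → black.
Putting it together: Tue  J  black.

Tue  J  black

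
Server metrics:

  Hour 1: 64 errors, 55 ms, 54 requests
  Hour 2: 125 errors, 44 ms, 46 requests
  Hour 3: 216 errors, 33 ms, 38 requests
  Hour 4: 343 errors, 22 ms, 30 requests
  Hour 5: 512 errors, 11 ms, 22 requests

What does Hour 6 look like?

Errors: perfect cubes: 4³, 5³, 6³, …, so 64, 125, 216, 343, 512 → 729.
Ms — −11 each step: 55, 44, 33, 22, 11 → 0.
Requests: −8 each step, so 54, 46, 38, 30, 22 → 14.
So the next record is 729 errors, 0 ms, 14 requests.

729 errors, 0 ms, 14 requests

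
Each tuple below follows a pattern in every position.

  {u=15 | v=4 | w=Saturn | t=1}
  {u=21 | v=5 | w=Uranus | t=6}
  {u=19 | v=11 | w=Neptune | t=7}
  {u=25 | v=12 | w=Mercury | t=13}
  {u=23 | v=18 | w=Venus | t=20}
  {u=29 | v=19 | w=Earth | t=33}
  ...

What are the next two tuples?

{u=27 | v=25 | w=Mars | t=53}, {u=33 | v=26 | w=Jupiter | t=86}

U: 15, 21, 19, 25, 23, 29 → 27 → 33 (alternating steps +6, −2, +6, −2, …).
V — alternating steps +1, +6, +1, +6, …: 4, 5, 11, 12, 18, 19 → 25 → 26.
W goes Saturn, Uranus, Neptune, Mercury, Venus, Earth → Mars → Jupiter (runs through the planets Mercury→Neptune).
T: each term is the sum of the two before it; 1, 6, 7, 13, 20, 33 → 53 → 86.
So the next two tuples are {u=27 | v=25 | w=Mars | t=53} and {u=33 | v=26 | w=Jupiter | t=86}.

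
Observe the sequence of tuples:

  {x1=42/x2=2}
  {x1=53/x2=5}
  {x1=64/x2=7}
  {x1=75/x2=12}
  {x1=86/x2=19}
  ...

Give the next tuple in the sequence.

{x1=97/x2=31}

For the x1, +11 each step: 42, 53, 64, 75, 86 → 97.
X2: each term is the sum of the two before it, so 2, 5, 7, 12, 19 → 31.
Putting it together: {x1=97/x2=31}.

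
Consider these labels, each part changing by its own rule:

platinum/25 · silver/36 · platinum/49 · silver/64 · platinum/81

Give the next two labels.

Metal goes platinum, silver, platinum, silver, platinum → silver → platinum (alternates platinum ↔ silver).
Second component: perfect squares: 5², 6², 7², …, so 25, 36, 49, 64, 81 → 100 → 121.
So the next two labels are silver/100 and platinum/121.

silver/100, platinum/121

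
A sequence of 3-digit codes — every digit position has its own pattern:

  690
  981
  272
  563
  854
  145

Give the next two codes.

First digit — +3 each step, mod 10: 6, 9, 2, 5, 8, 1 → 4 → 7.
Second digit: 9, 8, 7, 6, 5, 4 → 3 → 2 (−1 each step, mod 10).
Third digit: +1 each step, mod 10, so 0, 1, 2, 3, 4, 5 → 6 → 7.
So the next two codes are 436 and 727.

436, 727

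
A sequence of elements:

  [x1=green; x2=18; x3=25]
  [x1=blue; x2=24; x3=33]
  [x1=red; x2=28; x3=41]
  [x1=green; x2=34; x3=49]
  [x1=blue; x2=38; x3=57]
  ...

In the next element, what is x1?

red

X1 — repeats green → blue → red: green, blue, red, green, blue → red.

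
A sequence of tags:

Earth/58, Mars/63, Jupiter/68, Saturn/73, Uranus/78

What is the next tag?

Neptune/83

Planet: runs through the planets Mercury→Neptune, so Earth, Mars, Jupiter, Saturn, Uranus → Neptune.
For the second component, +5 each step: 58, 63, 68, 73, 78 → 83.
Putting it together: Neptune/83.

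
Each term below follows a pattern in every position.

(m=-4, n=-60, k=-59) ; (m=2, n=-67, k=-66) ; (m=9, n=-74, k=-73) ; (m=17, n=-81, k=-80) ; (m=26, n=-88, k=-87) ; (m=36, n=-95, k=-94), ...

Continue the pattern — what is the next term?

(m=47, n=-102, k=-101)

M — differences are 6, 7, 8, … (increasing by 1 each time): -4, 2, 9, 17, 26, 36 → 47.
N: −7 each step, so -60, -67, -74, -81, -88, -95 → -102.
K: -59, -66, -73, -80, -87, -94 → -101 (always 1 more than the n).
Combining the parts gives (m=47, n=-102, k=-101).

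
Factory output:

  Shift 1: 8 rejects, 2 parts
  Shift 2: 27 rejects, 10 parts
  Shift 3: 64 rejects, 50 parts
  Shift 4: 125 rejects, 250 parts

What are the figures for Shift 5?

Rejects: 8, 27, 64, 125 → 216 (perfect cubes: 2³, 3³, 4³, …).
Parts: 2, 10, 50, 250 → 1250 (×5 each step).
Putting it together: 216 rejects, 1250 parts.

216 rejects, 1250 parts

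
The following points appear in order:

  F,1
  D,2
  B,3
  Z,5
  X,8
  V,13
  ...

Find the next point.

T,21

Letter: letters move back 2 places in the alphabet, wrapping A→Z; F, D, B, Z, X, V → T.
Second entry: 1, 2, 3, 5, 8, 13 → 21 (each term is the sum of the two before it).
So the next point is T,21.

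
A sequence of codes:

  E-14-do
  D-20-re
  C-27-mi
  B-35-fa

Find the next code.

A-44-sol

Letter: letters move back 1 place in the alphabet; E, D, C, B → A.
Second component goes 14, 20, 27, 35 → 44 (differences are 6, 7, 8, … (increasing by 1 each time)).
Note goes do, re, mi, fa → sol (runs through the solfège scale do→ti).
Putting it together: A-44-sol.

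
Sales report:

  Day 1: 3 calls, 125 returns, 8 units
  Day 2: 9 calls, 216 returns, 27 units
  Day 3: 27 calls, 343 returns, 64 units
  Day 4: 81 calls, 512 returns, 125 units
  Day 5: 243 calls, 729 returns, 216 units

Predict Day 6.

Calls — ×3 each step: 3, 9, 27, 81, 243 → 729.
Returns — perfect cubes: 5³, 6³, 7³, …: 125, 216, 343, 512, 729 → 1000.
For the units, perfect cubes: 2³, 3³, 4³, …: 8, 27, 64, 125, 216 → 343.
Putting it together: 729 calls, 1000 returns, 343 units.

729 calls, 1000 returns, 343 units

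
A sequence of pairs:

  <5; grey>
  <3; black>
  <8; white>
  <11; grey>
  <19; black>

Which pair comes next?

<30; white>

For the first entry, each term is the sum of the two before it: 5, 3, 8, 11, 19 → 30.
Shade goes grey, black, white, grey, black → white (repeats grey → black → white).
So the next pair is <30; white>.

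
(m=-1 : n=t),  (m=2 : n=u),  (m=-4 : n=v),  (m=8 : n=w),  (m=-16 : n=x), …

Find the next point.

M: ×(-2) each step; -1, 2, -4, 8, -16 → 32.
For the n, letters move forward 1 place in the alphabet: t, u, v, w, x → y.
Combining the parts gives (m=32 : n=y).

(m=32 : n=y)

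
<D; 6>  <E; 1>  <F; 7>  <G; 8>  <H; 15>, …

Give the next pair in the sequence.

<I; 23>

Letter: D, E, F, G, H → I (letters move forward 1 place in the alphabet).
For the second coordinate, each term is the sum of the two before it: 6, 1, 7, 8, 15 → 23.
Combining the parts gives <I; 23>.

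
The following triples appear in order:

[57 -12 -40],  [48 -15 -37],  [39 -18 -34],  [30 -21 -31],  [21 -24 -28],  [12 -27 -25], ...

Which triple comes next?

First component goes 57, 48, 39, 30, 21, 12 → 3 (−9 each step).
Second component: −3 each step, so -12, -15, -18, -21, -24, -27 → -30.
For the third component, +3 each step: -40, -37, -34, -31, -28, -25 → -22.
Putting it together: [3 -30 -22].

[3 -30 -22]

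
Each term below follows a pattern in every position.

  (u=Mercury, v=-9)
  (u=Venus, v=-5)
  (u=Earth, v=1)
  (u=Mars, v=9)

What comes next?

U: runs through the planets Mercury→Neptune; Mercury, Venus, Earth, Mars → Jupiter.
V: differences are 4, 6, 8, … (increasing by 2 each time); -9, -5, 1, 9 → 19.
So the next term is (u=Jupiter, v=19).

(u=Jupiter, v=19)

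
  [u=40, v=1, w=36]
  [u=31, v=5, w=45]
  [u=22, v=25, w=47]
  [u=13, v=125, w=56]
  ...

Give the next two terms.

U goes 40, 31, 22, 13 → 4 → -5 (−9 each step).
V — ×5 each step: 1, 5, 25, 125 → 625 → 3125.
W: alternating steps +9, +2, +9, +2, …, so 36, 45, 47, 56 → 58 → 67.
So the next two terms are [u=4, v=625, w=58] and [u=-5, v=3125, w=67].

[u=4, v=625, w=58], [u=-5, v=3125, w=67]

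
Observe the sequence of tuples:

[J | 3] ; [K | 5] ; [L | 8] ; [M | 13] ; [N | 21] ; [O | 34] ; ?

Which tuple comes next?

[P | 55]

Letter goes J, K, L, M, N, O → P (letters move forward 1 place in the alphabet).
For the second coordinate, each term is the sum of the two before it: 3, 5, 8, 13, 21, 34 → 55.
Combining the parts gives [P | 55].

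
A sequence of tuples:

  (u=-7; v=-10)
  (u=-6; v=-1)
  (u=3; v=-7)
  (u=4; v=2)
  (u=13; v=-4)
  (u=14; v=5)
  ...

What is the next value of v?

-1

U goes -7, -6, 3, 4, 13, 14 → 23 (alternating steps +1, +9, +1, +9, …).
For the v, alternating steps +9, −6, +9, −6, …: -10, -1, -7, 2, -4, 5 → -1.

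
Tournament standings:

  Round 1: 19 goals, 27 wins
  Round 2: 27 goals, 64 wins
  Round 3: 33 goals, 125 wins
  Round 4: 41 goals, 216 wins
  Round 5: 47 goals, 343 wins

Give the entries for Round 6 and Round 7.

55 goals, 512 wins; 61 goals, 729 wins

Goals — alternating steps +8, +6, +8, +6, …: 19, 27, 33, 41, 47 → 55 → 61.
Wins: perfect cubes: 3³, 4³, 5³, …, so 27, 64, 125, 216, 343 → 512 → 729.
So the next two lines are 55 goals, 512 wins and 61 goals, 729 wins.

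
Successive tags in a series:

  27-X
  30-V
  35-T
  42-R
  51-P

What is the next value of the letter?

First component goes 27, 30, 35, 42, 51 → 62 (differences are 3, 5, 7, … (increasing by 2 each time)).
Letter — letters move back 2 places in the alphabet: X, V, T, R, P → N.

N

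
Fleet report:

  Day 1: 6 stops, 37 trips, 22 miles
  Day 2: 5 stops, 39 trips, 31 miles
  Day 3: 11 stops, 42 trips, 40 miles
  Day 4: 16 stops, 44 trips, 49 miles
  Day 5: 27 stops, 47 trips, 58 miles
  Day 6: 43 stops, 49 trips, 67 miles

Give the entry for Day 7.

Stops: 6, 5, 11, 16, 27, 43 → 70 (each term is the sum of the two before it).
For the trips, alternating steps +2, +3, +2, +3, …: 37, 39, 42, 44, 47, 49 → 52.
Miles — +9 each step: 22, 31, 40, 49, 58, 67 → 76.
So the next row is 70 stops, 52 trips, 76 miles.

70 stops, 52 trips, 76 miles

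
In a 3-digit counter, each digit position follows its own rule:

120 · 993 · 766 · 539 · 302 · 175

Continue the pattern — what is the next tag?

948

First digit: −2 each step, mod 10, so 1, 9, 7, 5, 3, 1 → 9.
Second digit — −3 each step, mod 10: 2, 9, 6, 3, 0, 7 → 4.
Third digit — +3 each step, mod 10: 0, 3, 6, 9, 2, 5 → 8.
Putting it together: 948.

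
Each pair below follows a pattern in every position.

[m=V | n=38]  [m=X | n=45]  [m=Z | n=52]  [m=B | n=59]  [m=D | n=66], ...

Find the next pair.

[m=F | n=73]

For the m, letters move forward 2 places in the alphabet, wrapping Z→A: V, X, Z, B, D → F.
N: +7 each step; 38, 45, 52, 59, 66 → 73.
Putting it together: [m=F | n=73].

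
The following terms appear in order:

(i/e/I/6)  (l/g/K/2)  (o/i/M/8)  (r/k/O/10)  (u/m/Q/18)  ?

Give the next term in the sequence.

First letter: i, l, o, r, u → x (letters move forward 3 places in the alphabet).
Second letter: letters move forward 2 places in the alphabet; e, g, i, k, m → o.
Third letter: letters move forward 2 places in the alphabet; I, K, M, O, Q → S.
Fourth component goes 6, 2, 8, 10, 18 → 28 (each term is the sum of the two before it).
Combining the parts gives (x/o/S/28).

(x/o/S/28)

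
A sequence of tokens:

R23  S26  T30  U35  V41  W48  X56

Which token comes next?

Y65

Letter: letters move forward 1 place in the alphabet; R, S, T, U, V, W, X → Y.
Second component goes 23, 26, 30, 35, 41, 48, 56 → 65 (differences are 3, 4, 5, … (increasing by 1 each time)).
Combining the parts gives Y65.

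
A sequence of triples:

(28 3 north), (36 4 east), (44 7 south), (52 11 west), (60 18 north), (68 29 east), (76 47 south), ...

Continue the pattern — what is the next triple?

First coordinate: +8 each step; 28, 36, 44, 52, 60, 68, 76 → 84.
Second coordinate: each term is the sum of the two before it, so 3, 4, 7, 11, 18, 29, 47 → 76.
Direction: north, east, south, west, north, east, south → west (repeats north → east → south → west).
So the next triple is (84 76 west).

(84 76 west)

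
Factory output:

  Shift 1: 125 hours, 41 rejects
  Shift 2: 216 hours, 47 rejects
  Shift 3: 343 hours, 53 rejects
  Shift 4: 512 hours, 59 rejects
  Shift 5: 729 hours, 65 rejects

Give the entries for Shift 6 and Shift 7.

1000 hours, 71 rejects; 1331 hours, 77 rejects

Hours: perfect cubes: 5³, 6³, 7³, …, so 125, 216, 343, 512, 729 → 1000 → 1331.
Rejects: +6 each step, so 41, 47, 53, 59, 65 → 71 → 77.
So the next two rows are 1000 hours, 71 rejects and 1331 hours, 77 rejects.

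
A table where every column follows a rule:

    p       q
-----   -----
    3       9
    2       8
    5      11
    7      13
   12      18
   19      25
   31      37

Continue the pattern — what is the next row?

50  56

Column p — each term is the sum of the two before it: 3, 2, 5, 7, 12, 19, 31 → 50.
For the column q, always 6 more than the column p: 9, 8, 11, 13, 18, 25, 37 → 56.
Putting it together: 50  56.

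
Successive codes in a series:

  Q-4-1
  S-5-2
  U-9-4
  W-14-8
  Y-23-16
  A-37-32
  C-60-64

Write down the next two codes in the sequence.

Letter: letters move forward 2 places in the alphabet, wrapping Z→A, so Q, S, U, W, Y, A, C → E → G.
For the second component, each term is the sum of the two before it: 4, 5, 9, 14, 23, 37, 60 → 97 → 157.
Third component: ×2 each step, so 1, 2, 4, 8, 16, 32, 64 → 128 → 256.
Putting the parts together: E-97-128 and then G-157-256.

E-97-128, G-157-256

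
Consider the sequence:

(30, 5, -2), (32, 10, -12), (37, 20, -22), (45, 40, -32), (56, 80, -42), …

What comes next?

For the first part, differences are 2, 5, 8, … (increasing by 3 each time): 30, 32, 37, 45, 56 → 70.
Second part — ×2 each step: 5, 10, 20, 40, 80 → 160.
Third part — −10 each step: -2, -12, -22, -32, -42 → -52.
Combining the parts gives (70, 160, -52).

(70, 160, -52)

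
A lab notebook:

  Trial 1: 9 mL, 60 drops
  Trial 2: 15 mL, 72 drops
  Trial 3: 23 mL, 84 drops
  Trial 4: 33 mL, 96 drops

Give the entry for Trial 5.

45 mL, 108 drops

ML goes 9, 15, 23, 33 → 45 (differences are 6, 8, 10, … (increasing by 2 each time)).
Drops: +12 each step; 60, 72, 84, 96 → 108.
Combining the parts gives 45 mL, 108 drops.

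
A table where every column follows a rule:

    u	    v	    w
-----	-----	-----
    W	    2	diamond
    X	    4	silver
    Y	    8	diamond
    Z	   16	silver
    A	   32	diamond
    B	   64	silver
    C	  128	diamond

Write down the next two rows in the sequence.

D  256  silver; E  512  diamond

Column u: letters move forward 1 place in the alphabet, wrapping Z→A; W, X, Y, Z, A, B, C → D → E.
Column v goes 2, 4, 8, 16, 32, 64, 128 → 256 → 512 (×2 each step).
Column w: alternates diamond ↔ silver, so diamond, silver, diamond, silver, diamond, silver, diamond → silver → diamond.
So the next two rows are D  256  silver and E  512  diamond.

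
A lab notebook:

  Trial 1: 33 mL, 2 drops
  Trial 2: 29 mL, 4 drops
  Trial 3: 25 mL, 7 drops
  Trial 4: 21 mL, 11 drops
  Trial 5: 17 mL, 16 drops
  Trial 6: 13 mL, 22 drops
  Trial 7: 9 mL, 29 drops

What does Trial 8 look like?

ML: 33, 29, 25, 21, 17, 13, 9 → 5 (−4 each step).
For the drops, differences are 2, 3, 4, … (increasing by 1 each time): 2, 4, 7, 11, 16, 22, 29 → 37.
Combining the parts gives 5 mL, 37 drops.

5 mL, 37 drops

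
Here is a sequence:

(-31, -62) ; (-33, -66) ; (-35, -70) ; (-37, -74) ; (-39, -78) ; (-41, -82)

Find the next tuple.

First entry: −2 each step; -31, -33, -35, -37, -39, -41 → -43.
Second entry: always 2 × the first entry; -62, -66, -70, -74, -78, -82 → -86.
Putting it together: (-43, -86).

(-43, -86)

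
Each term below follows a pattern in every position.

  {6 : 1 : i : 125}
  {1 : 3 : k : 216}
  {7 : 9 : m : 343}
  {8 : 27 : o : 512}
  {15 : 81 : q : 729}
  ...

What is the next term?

{23 : 243 : s : 1000}

First coordinate — each term is the sum of the two before it: 6, 1, 7, 8, 15 → 23.
Second coordinate: ×3 each step, so 1, 3, 9, 27, 81 → 243.
Letter goes i, k, m, o, q → s (letters move forward 2 places in the alphabet).
Fourth coordinate: 125, 216, 343, 512, 729 → 1000 (perfect cubes: 5³, 6³, 7³, …).
Putting it together: {23 : 243 : s : 1000}.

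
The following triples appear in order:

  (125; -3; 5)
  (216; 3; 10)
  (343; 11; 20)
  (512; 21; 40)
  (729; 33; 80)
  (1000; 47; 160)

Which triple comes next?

(1331; 63; 320)

First component — perfect cubes: 5³, 6³, 7³, …: 125, 216, 343, 512, 729, 1000 → 1331.
For the second component, differences are 6, 8, 10, … (increasing by 2 each time): -3, 3, 11, 21, 33, 47 → 63.
For the third component, ×2 each step: 5, 10, 20, 40, 80, 160 → 320.
Combining the parts gives (1331; 63; 320).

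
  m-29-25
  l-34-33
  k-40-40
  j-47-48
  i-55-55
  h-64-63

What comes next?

Letter goes m, l, k, j, i, h → g (letters move back 1 place in the alphabet).
Second component goes 29, 34, 40, 47, 55, 64 → 74 (differences are 5, 6, 7, … (increasing by 1 each time)).
Third component: alternating steps +8, +7, +8, +7, …; 25, 33, 40, 48, 55, 63 → 70.
So the next label is g-74-70.

g-74-70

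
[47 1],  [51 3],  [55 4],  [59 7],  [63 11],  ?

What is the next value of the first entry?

First entry — +4 each step: 47, 51, 55, 59, 63 → 67.

67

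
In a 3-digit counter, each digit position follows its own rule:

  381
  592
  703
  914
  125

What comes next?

First digit: +2 each step, mod 10, so 3, 5, 7, 9, 1 → 3.
Second digit: +1 each step, mod 10, so 8, 9, 0, 1, 2 → 3.
Third digit: +1 each step, mod 10, so 1, 2, 3, 4, 5 → 6.
So the next code is 336.

336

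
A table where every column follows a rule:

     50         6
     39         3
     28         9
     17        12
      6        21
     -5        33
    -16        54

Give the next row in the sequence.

-27  87

First component: −11 each step, so 50, 39, 28, 17, 6, -5, -16 → -27.
Second component: each term is the sum of the two before it, so 6, 3, 9, 12, 21, 33, 54 → 87.
So the next row is -27  87.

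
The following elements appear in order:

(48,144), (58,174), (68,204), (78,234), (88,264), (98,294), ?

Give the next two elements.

First part: +10 each step, so 48, 58, 68, 78, 88, 98 → 108 → 118.
Second part: always 3 × the first part, so 144, 174, 204, 234, 264, 294 → 324 → 354.
So the next two elements are (108,324) and (118,354).

(108,324), (118,354)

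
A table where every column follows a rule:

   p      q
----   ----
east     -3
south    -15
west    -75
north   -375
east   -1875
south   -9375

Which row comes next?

Column p: repeats east → south → west → north; east, south, west, north, east, south → west.
Column q goes -3, -15, -75, -375, -1875, -9375 → -46875 (×5 each step).
So the next row is west  -46875.

west  -46875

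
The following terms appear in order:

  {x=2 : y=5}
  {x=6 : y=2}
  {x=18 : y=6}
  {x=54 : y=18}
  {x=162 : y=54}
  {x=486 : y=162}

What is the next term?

X goes 2, 6, 18, 54, 162, 486 → 1458 (×3 each step).
Y: 5, 2, 6, 18, 54, 162 → 486 (always the previous value of the x).
Putting it together: {x=1458 : y=486}.

{x=1458 : y=486}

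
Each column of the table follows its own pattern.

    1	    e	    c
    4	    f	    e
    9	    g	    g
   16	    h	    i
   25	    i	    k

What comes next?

36  j  m

First component goes 1, 4, 9, 16, 25 → 36 (perfect squares: 1², 2², 3², …).
First letter: e, f, g, h, i → j (letters move forward 1 place in the alphabet).
Second letter — letters move forward 2 places in the alphabet: c, e, g, i, k → m.
Combining the parts gives 36  j  m.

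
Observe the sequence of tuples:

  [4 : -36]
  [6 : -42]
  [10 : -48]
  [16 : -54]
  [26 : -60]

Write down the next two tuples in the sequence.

First slot: each term is the sum of the two before it; 4, 6, 10, 16, 26 → 42 → 68.
For the second slot, −6 each step: -36, -42, -48, -54, -60 → -66 → -72.
Putting the parts together: [42 : -66] and then [68 : -72].

[42 : -66], [68 : -72]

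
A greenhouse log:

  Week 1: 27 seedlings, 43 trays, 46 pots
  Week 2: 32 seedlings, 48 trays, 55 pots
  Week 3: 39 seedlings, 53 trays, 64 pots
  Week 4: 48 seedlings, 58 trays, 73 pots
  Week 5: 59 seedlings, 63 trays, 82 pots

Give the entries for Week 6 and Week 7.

72 seedlings, 68 trays, 91 pots; 87 seedlings, 73 trays, 100 pots

For the seedlings, differences are 5, 7, 9, … (increasing by 2 each time): 27, 32, 39, 48, 59 → 72 → 87.
Trays: +5 each step; 43, 48, 53, 58, 63 → 68 → 73.
Pots — +9 each step: 46, 55, 64, 73, 82 → 91 → 100.
So the next two lines are 72 seedlings, 68 trays, 91 pots and 87 seedlings, 73 trays, 100 pots.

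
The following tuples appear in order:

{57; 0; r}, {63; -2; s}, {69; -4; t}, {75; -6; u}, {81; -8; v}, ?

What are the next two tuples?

First slot: +6 each step, so 57, 63, 69, 75, 81 → 87 → 93.
For the second slot, −2 each step: 0, -2, -4, -6, -8 → -10 → -12.
Letter: r, s, t, u, v → w → x (letters move forward 1 place in the alphabet).
So the next two tuples are {87; -10; w} and {93; -12; x}.

{87; -10; w}, {93; -12; x}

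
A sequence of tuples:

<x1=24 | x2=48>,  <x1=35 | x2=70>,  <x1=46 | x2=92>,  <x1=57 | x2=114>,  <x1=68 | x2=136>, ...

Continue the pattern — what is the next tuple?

X1: +11 each step, so 24, 35, 46, 57, 68 → 79.
For the x2, always 2 × the x1: 48, 70, 92, 114, 136 → 158.
So the next tuple is <x1=79 | x2=158>.

<x1=79 | x2=158>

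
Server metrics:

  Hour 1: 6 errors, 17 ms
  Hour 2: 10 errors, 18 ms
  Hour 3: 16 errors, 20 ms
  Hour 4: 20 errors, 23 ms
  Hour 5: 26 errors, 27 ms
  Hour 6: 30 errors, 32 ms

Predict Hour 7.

36 errors, 38 ms

Errors goes 6, 10, 16, 20, 26, 30 → 36 (alternating steps +4, +6, +4, +6, …).
For the ms, differences are 1, 2, 3, … (increasing by 1 each time): 17, 18, 20, 23, 27, 32 → 38.
So the next record is 36 errors, 38 ms.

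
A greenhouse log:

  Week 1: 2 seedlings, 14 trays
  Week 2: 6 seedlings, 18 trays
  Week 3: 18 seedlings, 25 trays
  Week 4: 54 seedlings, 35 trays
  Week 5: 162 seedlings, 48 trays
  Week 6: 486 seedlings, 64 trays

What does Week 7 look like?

1458 seedlings, 83 trays

Seedlings — ×3 each step: 2, 6, 18, 54, 162, 486 → 1458.
Trays: differences are 4, 7, 10, … (increasing by 3 each time); 14, 18, 25, 35, 48, 64 → 83.
Combining the parts gives 1458 seedlings, 83 trays.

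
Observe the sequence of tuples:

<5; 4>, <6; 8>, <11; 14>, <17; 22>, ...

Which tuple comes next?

First value — each term is the sum of the two before it: 5, 6, 11, 17 → 28.
Second value: differences are 4, 6, 8, … (increasing by 2 each time); 4, 8, 14, 22 → 32.
So the next tuple is <28; 32>.

<28; 32>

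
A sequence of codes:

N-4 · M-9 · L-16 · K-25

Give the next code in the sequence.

Letter: letters move back 1 place in the alphabet, so N, M, L, K → J.
Second component goes 4, 9, 16, 25 → 36 (perfect squares: 2², 3², 4², …).
Combining the parts gives J-36.

J-36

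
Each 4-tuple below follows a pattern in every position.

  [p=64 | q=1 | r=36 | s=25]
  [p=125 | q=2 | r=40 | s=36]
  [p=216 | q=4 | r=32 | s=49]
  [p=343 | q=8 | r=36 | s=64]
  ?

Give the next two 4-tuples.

P: perfect cubes: 4³, 5³, 6³, …; 64, 125, 216, 343 → 512 → 729.
Q — ×2 each step: 1, 2, 4, 8 → 16 → 32.
R: 36, 40, 32, 36 → 28 → 32 (alternating steps +4, −8, +4, −8, …).
S: 25, 36, 49, 64 → 81 → 100 (perfect squares: 5², 6², 7², …).
Putting the parts together: [p=512 | q=16 | r=28 | s=81] and then [p=729 | q=32 | r=32 | s=100].

[p=512 | q=16 | r=28 | s=81], [p=729 | q=32 | r=32 | s=100]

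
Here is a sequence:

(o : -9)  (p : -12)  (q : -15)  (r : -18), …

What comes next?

Letter — letters move forward 1 place in the alphabet: o, p, q, r → s.
Second part: −3 each step, so -9, -12, -15, -18 → -21.
Combining the parts gives (s : -21).

(s : -21)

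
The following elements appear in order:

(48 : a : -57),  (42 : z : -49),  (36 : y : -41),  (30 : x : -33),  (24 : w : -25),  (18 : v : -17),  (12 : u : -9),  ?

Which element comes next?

First coordinate: −6 each step; 48, 42, 36, 30, 24, 18, 12 → 6.
Letter: letters move back 1 place in the alphabet, wrapping A→Z; a, z, y, x, w, v, u → t.
Third coordinate goes -57, -49, -41, -33, -25, -17, -9 → -1 (+8 each step).
So the next element is (6 : t : -1).

(6 : t : -1)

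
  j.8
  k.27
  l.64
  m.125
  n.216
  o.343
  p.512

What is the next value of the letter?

Letter goes j, k, l, m, n, o, p → q (letters move forward 1 place in the alphabet).

q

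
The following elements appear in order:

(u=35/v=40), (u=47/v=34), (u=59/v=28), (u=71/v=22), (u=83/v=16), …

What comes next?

(u=95/v=10)

U: +12 each step, so 35, 47, 59, 71, 83 → 95.
For the v, −6 each step: 40, 34, 28, 22, 16 → 10.
So the next element is (u=95/v=10).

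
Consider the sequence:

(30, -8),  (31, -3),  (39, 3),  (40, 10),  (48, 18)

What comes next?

(49, 27)

First entry — alternating steps +1, +8, +1, +8, …: 30, 31, 39, 40, 48 → 49.
Second entry — differences are 5, 6, 7, … (increasing by 1 each time): -8, -3, 3, 10, 18 → 27.
Combining the parts gives (49, 27).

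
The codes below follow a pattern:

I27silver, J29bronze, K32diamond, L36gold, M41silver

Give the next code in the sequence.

Letter: letters move forward 1 place in the alphabet, so I, J, K, L, M → N.
For the second component, differences are 2, 3, 4, … (increasing by 1 each time): 27, 29, 32, 36, 41 → 47.
Rank: repeats silver → bronze → diamond → gold, so silver, bronze, diamond, gold, silver → bronze.
Combining the parts gives N47bronze.

N47bronze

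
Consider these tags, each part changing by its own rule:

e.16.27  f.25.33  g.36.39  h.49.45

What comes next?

For the letter, letters move forward 1 place in the alphabet: e, f, g, h → i.
Second component: 16, 25, 36, 49 → 64 (perfect squares: 4², 5², 6², …).
For the third component, +6 each step: 27, 33, 39, 45 → 51.
So the next tag is i.64.51.

i.64.51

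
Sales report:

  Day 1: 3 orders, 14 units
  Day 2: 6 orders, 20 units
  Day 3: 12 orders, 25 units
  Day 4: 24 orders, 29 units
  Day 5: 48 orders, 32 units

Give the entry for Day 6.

96 orders, 34 units

Orders: ×2 each step; 3, 6, 12, 24, 48 → 96.
Units — differences are 6, 5, 4, … (decreasing by 1 each time): 14, 20, 25, 29, 32 → 34.
So the next row is 96 orders, 34 units.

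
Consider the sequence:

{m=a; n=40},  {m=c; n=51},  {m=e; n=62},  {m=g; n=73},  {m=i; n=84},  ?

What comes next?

{m=k; n=95}

M: letters move forward 2 places in the alphabet, so a, c, e, g, i → k.
N: 40, 51, 62, 73, 84 → 95 (+11 each step).
Putting it together: {m=k; n=95}.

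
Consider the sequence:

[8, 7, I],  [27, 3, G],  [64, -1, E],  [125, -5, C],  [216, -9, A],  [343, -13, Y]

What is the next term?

First coordinate — perfect cubes: 2³, 3³, 4³, …: 8, 27, 64, 125, 216, 343 → 512.
For the second coordinate, −4 each step: 7, 3, -1, -5, -9, -13 → -17.
Letter — letters move back 2 places in the alphabet, wrapping A→Z: I, G, E, C, A, Y → W.
Putting it together: [512, -17, W].

[512, -17, W]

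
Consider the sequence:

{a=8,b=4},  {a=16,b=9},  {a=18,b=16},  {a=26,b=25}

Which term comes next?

{a=28,b=36}

A: alternating steps +8, +2, +8, +2, …, so 8, 16, 18, 26 → 28.
B: perfect squares: 2², 3², 4², …; 4, 9, 16, 25 → 36.
So the next term is {a=28,b=36}.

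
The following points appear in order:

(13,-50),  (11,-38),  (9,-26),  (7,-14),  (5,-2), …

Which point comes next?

First entry: −2 each step, so 13, 11, 9, 7, 5 → 3.
Second entry: +12 each step, so -50, -38, -26, -14, -2 → 10.
So the next point is (3,10).

(3,10)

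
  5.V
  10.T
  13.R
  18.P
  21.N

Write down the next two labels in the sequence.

26.L, 29.J

First component: 5, 10, 13, 18, 21 → 26 → 29 (alternating steps +5, +3, +5, +3, …).
Letter goes V, T, R, P, N → L → J (letters move back 2 places in the alphabet).
Putting the parts together: 26.L and then 29.J.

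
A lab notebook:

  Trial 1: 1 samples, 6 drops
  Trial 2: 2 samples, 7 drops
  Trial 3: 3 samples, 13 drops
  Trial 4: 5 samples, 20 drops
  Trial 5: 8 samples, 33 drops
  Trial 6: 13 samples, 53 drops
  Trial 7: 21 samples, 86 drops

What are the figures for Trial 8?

34 samples, 139 drops

For the samples, each term is the sum of the two before it: 1, 2, 3, 5, 8, 13, 21 → 34.
For the drops, each term is the sum of the two before it: 6, 7, 13, 20, 33, 53, 86 → 139.
Putting it together: 34 samples, 139 drops.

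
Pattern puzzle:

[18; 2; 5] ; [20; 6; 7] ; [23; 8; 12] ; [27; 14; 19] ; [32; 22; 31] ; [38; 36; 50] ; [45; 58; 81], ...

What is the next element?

First coordinate: differences are 2, 3, 4, … (increasing by 1 each time), so 18, 20, 23, 27, 32, 38, 45 → 53.
Second coordinate: each term is the sum of the two before it; 2, 6, 8, 14, 22, 36, 58 → 94.
Third coordinate — each term is the sum of the two before it: 5, 7, 12, 19, 31, 50, 81 → 131.
Combining the parts gives [53; 94; 131].

[53; 94; 131]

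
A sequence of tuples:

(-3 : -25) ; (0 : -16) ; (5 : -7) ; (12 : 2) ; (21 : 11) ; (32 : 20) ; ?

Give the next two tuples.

First slot: differences are 3, 5, 7, … (increasing by 2 each time), so -3, 0, 5, 12, 21, 32 → 45 → 60.
Second slot — +9 each step: -25, -16, -7, 2, 11, 20 → 29 → 38.
Putting the parts together: (45 : 29) and then (60 : 38).

(45 : 29), (60 : 38)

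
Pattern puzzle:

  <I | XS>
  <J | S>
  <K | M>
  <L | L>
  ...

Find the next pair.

Letter — letters move forward 1 place in the alphabet: I, J, K, L → M.
Size: runs through clothing sizes XS→XL; XS, S, M, L → XL.
Putting it together: <M | XL>.

<M | XL>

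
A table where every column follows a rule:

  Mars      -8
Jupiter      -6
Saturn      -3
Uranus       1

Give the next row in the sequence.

Planet: runs through the planets Mercury→Neptune; Mars, Jupiter, Saturn, Uranus → Neptune.
Second component: -8, -6, -3, 1 → 6 (differences are 2, 3, 4, … (increasing by 1 each time)).
Putting it together: Neptune  6.

Neptune  6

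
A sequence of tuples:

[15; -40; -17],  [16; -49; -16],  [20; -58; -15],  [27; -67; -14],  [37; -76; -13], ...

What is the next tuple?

[50; -85; -12]

For the first entry, differences are 1, 4, 7, … (increasing by 3 each time): 15, 16, 20, 27, 37 → 50.
Second entry goes -40, -49, -58, -67, -76 → -85 (−9 each step).
Third entry — +1 each step: -17, -16, -15, -14, -13 → -12.
So the next tuple is [50; -85; -12].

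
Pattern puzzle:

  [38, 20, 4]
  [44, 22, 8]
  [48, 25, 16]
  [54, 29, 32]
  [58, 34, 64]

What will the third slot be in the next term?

First slot: alternating steps +6, +4, +6, +4, …; 38, 44, 48, 54, 58 → 64.
Second slot goes 20, 22, 25, 29, 34 → 40 (differences are 2, 3, 4, … (increasing by 1 each time)).
For the third slot, ×2 each step: 4, 8, 16, 32, 64 → 128.

128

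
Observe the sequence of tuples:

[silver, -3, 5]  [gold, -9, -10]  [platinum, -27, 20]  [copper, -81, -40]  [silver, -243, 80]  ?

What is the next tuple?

[gold, -729, -160]

Metal — repeats silver → gold → platinum → copper: silver, gold, platinum, copper, silver → gold.
Second entry: -3, -9, -27, -81, -243 → -729 (×3 each step).
Third entry goes 5, -10, 20, -40, 80 → -160 (×(-2) each step).
So the next tuple is [gold, -729, -160].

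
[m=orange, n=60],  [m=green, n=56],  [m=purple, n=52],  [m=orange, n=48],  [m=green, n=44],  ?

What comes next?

[m=purple, n=40]

For the m, repeats orange → green → purple: orange, green, purple, orange, green → purple.
N: −4 each step, so 60, 56, 52, 48, 44 → 40.
Combining the parts gives [m=purple, n=40].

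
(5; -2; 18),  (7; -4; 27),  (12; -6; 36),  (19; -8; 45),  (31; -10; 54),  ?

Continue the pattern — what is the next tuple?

First coordinate: each term is the sum of the two before it, so 5, 7, 12, 19, 31 → 50.
For the second coordinate, −2 each step: -2, -4, -6, -8, -10 → -12.
Third coordinate: +9 each step, so 18, 27, 36, 45, 54 → 63.
Combining the parts gives (50; -12; 63).

(50; -12; 63)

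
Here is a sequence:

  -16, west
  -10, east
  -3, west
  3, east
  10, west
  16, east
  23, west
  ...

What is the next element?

First coordinate — alternating steps +6, +7, +6, +7, …: -16, -10, -3, 3, 10, 16, 23 → 29.
Direction: alternates west ↔ east, so west, east, west, east, west, east, west → east.
Putting it together: 29, east.

29, east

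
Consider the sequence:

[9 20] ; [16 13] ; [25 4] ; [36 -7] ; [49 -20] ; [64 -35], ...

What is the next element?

For the first part, perfect squares: 3², 4², 5², …: 9, 16, 25, 36, 49, 64 → 81.
Second part — together with the first part always sums to 29: 20, 13, 4, -7, -20, -35 → -52.
Putting it together: [81 -52].

[81 -52]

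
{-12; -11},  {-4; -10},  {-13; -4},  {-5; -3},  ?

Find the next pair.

{-14; 3}

First component: -12, -4, -13, -5 → -14 (alternating steps +8, −9, +8, −9, …).
Second component goes -11, -10, -4, -3 → 3 (alternating steps +1, +6, +1, +6, …).
So the next pair is {-14; 3}.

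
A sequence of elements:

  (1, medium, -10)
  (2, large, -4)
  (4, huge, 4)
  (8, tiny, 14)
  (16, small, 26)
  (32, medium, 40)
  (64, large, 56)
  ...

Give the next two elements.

(128, huge, 74), (256, tiny, 94)

First entry — ×2 each step: 1, 2, 4, 8, 16, 32, 64 → 128 → 256.
Size: repeats medium → large → huge → tiny → small; medium, large, huge, tiny, small, medium, large → huge → tiny.
For the third entry, differences are 6, 8, 10, … (increasing by 2 each time): -10, -4, 4, 14, 26, 40, 56 → 74 → 94.
Putting the parts together: (128, huge, 74) and then (256, tiny, 94).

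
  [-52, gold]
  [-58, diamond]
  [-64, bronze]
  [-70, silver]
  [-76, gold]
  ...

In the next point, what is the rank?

Rank: repeats gold → diamond → bronze → silver, so gold, diamond, bronze, silver, gold → diamond.

diamond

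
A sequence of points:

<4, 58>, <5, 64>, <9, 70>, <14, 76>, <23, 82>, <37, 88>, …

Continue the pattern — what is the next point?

<60, 94>

First slot: each term is the sum of the two before it; 4, 5, 9, 14, 23, 37 → 60.
Second slot: +6 each step; 58, 64, 70, 76, 82, 88 → 94.
Combining the parts gives <60, 94>.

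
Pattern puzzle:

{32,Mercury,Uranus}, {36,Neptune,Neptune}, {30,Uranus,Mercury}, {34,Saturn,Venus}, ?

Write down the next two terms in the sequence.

First coordinate — alternating steps +4, −6, +4, −6, …: 32, 36, 30, 34 → 28 → 32.
First planet goes Mercury, Neptune, Uranus, Saturn → Jupiter → Mars (runs backward through the planets Mercury→Neptune).
Second planet — runs through the planets Mercury→Neptune: Uranus, Neptune, Mercury, Venus → Earth → Mars.
Putting the parts together: {28,Jupiter,Earth} and then {32,Mars,Mars}.

{28,Jupiter,Earth}, {32,Mars,Mars}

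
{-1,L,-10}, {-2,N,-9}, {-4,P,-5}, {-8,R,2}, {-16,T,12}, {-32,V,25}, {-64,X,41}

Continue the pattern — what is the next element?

{-128,Z,60}

First entry: -1, -2, -4, -8, -16, -32, -64 → -128 (×2 each step).
Letter goes L, N, P, R, T, V, X → Z (letters move forward 2 places in the alphabet).
For the third entry, differences are 1, 4, 7, … (increasing by 3 each time): -10, -9, -5, 2, 12, 25, 41 → 60.
Putting it together: {-128,Z,60}.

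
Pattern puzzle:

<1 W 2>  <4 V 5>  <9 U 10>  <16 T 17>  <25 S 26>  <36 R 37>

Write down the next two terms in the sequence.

First entry — perfect squares: 1², 2², 3², …: 1, 4, 9, 16, 25, 36 → 49 → 64.
Letter — letters move back 1 place in the alphabet: W, V, U, T, S, R → Q → P.
Third entry — always 1 more than the first entry: 2, 5, 10, 17, 26, 37 → 50 → 65.
Putting the parts together: <49 Q 50> and then <64 P 65>.

<49 Q 50>, <64 P 65>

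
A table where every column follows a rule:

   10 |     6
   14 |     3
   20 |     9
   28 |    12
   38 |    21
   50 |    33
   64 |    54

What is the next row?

80  87

First component: differences are 4, 6, 8, … (increasing by 2 each time); 10, 14, 20, 28, 38, 50, 64 → 80.
For the second component, each term is the sum of the two before it: 6, 3, 9, 12, 21, 33, 54 → 87.
So the next row is 80  87.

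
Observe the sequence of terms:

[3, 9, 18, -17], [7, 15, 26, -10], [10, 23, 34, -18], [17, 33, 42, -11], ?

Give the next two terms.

[27, 45, 50, -19], [44, 59, 58, -12]

First value goes 3, 7, 10, 17 → 27 → 44 (each term is the sum of the two before it).
Second value: differences are 6, 8, 10, … (increasing by 2 each time), so 9, 15, 23, 33 → 45 → 59.
Third value: +8 each step, so 18, 26, 34, 42 → 50 → 58.
Fourth value — alternating steps +7, −8, +7, −8, …: -17, -10, -18, -11 → -19 → -12.
So the next two terms are [27, 45, 50, -19] and [44, 59, 58, -12].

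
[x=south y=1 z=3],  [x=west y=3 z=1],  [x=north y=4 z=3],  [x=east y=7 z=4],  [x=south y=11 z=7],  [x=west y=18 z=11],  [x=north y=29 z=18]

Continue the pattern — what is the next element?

[x=east y=47 z=29]

X: south, west, north, east, south, west, north → east (repeats south → west → north → east).
Y: each term is the sum of the two before it, so 1, 3, 4, 7, 11, 18, 29 → 47.
Z: 3, 1, 3, 4, 7, 11, 18 → 29 (always the previous value of the y).
So the next element is [x=east y=47 z=29].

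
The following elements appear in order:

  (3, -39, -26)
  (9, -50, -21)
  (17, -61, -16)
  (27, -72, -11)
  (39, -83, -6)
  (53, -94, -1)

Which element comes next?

First component: differences are 6, 8, 10, … (increasing by 2 each time), so 3, 9, 17, 27, 39, 53 → 69.
Second component — −11 each step: -39, -50, -61, -72, -83, -94 → -105.
Third component: +5 each step, so -26, -21, -16, -11, -6, -1 → 4.
Combining the parts gives (69, -105, 4).

(69, -105, 4)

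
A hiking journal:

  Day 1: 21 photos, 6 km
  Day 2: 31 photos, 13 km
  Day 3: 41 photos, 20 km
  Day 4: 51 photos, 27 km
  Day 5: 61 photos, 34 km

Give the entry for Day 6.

71 photos, 41 km

Photos: 21, 31, 41, 51, 61 → 71 (+10 each step).
For the km, +7 each step: 6, 13, 20, 27, 34 → 41.
Combining the parts gives 71 photos, 41 km.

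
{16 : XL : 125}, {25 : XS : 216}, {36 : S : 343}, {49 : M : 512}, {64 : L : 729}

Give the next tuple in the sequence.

{81 : XL : 1000}

First entry goes 16, 25, 36, 49, 64 → 81 (perfect squares: 4², 5², 6², …).
Size — runs through clothing sizes XS→XL: XL, XS, S, M, L → XL.
Third entry: perfect cubes: 5³, 6³, 7³, …; 125, 216, 343, 512, 729 → 1000.
Combining the parts gives {81 : XL : 1000}.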